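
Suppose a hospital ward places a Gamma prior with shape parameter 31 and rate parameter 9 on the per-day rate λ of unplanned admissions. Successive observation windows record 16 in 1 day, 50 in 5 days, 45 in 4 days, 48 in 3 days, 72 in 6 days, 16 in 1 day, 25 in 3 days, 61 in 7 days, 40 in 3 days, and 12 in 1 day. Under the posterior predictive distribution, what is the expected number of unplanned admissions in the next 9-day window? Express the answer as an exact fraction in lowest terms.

3744/43

Total count: 16 + 50 + 45 + 48 + 72 + 16 + 25 + 61 + 40 + 12 = 385.
Total exposure: 1 + 5 + 4 + 3 + 6 + 1 + 3 + 7 + 3 + 1 = 34 days.
By Gamma–Poisson conjugacy, the posterior is Gamma(α + Σx, β + Σt) = Gamma(31 + 385, 9 + 34) = Gamma(416, 43).
Predictive mean over a 9-day window = T·E[λ|data] = 9·416/43 = 3744/43.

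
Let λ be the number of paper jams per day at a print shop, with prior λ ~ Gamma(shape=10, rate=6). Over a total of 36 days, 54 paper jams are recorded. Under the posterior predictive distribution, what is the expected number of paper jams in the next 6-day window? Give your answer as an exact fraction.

Total count 54 over total exposure 36 days.
Posterior: α' = 10 + 54 = 64, β' = 6 + 36 = 42.
Predictive mean over a 6-day window = T·E[λ|data] = 6·64/42 = 64/7.

64/7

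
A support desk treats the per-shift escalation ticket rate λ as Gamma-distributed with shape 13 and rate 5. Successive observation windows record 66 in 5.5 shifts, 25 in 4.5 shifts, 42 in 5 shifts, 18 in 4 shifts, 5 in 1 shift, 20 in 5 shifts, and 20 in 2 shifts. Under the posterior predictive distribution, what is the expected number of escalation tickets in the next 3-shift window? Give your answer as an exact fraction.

Total count: 66 + 25 + 42 + 18 + 5 + 20 + 20 = 196.
Total exposure: 5.5 + 4.5 + 5 + 4 + 1 + 5 + 2 = 27 shifts.
By Gamma–Poisson conjugacy, the posterior is Gamma(α + Σx, β + Σt) = Gamma(13 + 196, 5 + 27) = Gamma(209, 32).
Predictive mean over a 3-shift window = T·E[λ|data] = 3·209/32 = 627/32.

627/32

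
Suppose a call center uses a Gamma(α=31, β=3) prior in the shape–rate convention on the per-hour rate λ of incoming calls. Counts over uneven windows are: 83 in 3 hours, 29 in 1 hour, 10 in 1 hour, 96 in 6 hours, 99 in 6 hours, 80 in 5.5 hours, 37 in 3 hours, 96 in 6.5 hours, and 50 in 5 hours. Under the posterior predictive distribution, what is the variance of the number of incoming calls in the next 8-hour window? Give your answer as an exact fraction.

Total count: 83 + 29 + 10 + 96 + 99 + 80 + 37 + 96 + 50 = 580.
Total exposure: 3 + 1 + 1 + 6 + 6 + 5.5 + 3 + 6.5 + 5 = 37 hours.
Gamma(α, β) with Poisson data over total exposure Σt gives posterior Gamma(α+Σx, β+Σt) = Gamma(611, 40).
The posterior predictive for a window of length T is Negative Binomial with variance T·α'·(β'+T)/β'² = 8·611·48/1600 = 3666/25.

3666/25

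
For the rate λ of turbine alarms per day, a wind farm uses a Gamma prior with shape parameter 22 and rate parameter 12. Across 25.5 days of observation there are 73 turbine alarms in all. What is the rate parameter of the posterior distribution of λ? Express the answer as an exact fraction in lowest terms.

75/2

Total count 73 over total exposure 25.5 days.
Gamma(α, β) with Poisson data over total exposure Σt gives posterior Gamma(α+Σx, β+Σt) = Gamma(95, 75/2).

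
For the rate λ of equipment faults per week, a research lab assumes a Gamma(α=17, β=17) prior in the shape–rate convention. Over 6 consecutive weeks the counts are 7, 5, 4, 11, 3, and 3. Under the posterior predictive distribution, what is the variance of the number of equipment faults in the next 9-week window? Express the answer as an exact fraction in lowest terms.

Total count: 7 + 5 + 4 + 11 + 3 + 3 = 33.
Total exposure: 6 weeks.
Posterior: α' = 17 + 33 = 50, β' = 17 + 6 = 23.
The posterior predictive for a window of length T is Negative Binomial with variance T·α'·(β'+T)/β'² = 9·50·32/529 = 14400/529.

14400/529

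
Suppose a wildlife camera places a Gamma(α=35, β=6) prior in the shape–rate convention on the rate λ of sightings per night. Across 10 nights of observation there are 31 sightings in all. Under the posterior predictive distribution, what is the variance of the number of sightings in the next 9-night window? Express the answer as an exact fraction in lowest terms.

Total count 31 over total exposure 10 nights.
By Gamma–Poisson conjugacy, the posterior is Gamma(α + Σx, β + Σt) = Gamma(35 + 31, 6 + 10) = Gamma(66, 16).
The posterior predictive for a window of length T is Negative Binomial with variance T·α'·(β'+T)/β'² = 9·66·25/256 = 7425/128.

7425/128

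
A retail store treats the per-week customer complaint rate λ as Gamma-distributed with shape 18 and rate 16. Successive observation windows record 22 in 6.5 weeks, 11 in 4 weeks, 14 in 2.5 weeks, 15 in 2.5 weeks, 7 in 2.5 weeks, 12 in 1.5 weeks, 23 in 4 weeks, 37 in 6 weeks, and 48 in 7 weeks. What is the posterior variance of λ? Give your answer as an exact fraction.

92/1225

Total count: 22 + 11 + 14 + 15 + 7 + 12 + 23 + 37 + 48 = 189.
Total exposure: 6.5 + 4 + 2.5 + 2.5 + 2.5 + 1.5 + 4 + 6 + 7 = 36.5 weeks.
Conjugate update: add total count to the shape and total exposure to the rate, giving Gamma(207, 105/2).
Posterior variance = α'/β'² = 207/(11025/4) = 92/1225.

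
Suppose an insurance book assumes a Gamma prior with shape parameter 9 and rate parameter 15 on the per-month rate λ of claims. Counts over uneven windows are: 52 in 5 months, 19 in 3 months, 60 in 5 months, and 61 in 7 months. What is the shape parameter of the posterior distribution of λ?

Total count: 52 + 19 + 60 + 61 = 192.
Total exposure: 5 + 3 + 5 + 7 = 20 months.
By Gamma–Poisson conjugacy, the posterior is Gamma(α + Σx, β + Σt) = Gamma(9 + 192, 15 + 20) = Gamma(201, 35).

201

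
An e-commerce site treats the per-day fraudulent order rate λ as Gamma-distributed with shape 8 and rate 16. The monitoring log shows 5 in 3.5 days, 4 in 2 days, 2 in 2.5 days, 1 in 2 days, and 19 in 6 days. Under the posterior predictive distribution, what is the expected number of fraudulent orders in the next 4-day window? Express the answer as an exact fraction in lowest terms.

39/8

Total count: 5 + 4 + 2 + 1 + 19 = 31.
Total exposure: 3.5 + 2 + 2.5 + 2 + 6 = 16 days.
By Gamma–Poisson conjugacy, the posterior is Gamma(α + Σx, β + Σt) = Gamma(8 + 31, 16 + 16) = Gamma(39, 32).
Predictive mean over a 4-day window = T·E[λ|data] = 4·39/32 = 39/8.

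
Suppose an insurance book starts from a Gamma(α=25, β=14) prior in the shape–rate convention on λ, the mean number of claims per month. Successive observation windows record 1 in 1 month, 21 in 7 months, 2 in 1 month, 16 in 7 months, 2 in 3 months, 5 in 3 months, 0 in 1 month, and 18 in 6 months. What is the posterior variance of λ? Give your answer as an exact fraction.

90/1849

Total count: 1 + 21 + 2 + 16 + 2 + 5 + 0 + 18 = 65.
Total exposure: 1 + 7 + 1 + 7 + 3 + 3 + 1 + 6 = 29 months.
The Gamma prior is conjugate for the Poisson rate, so λ | data ~ Gamma(25+65, 14+29) = Gamma(90, 43).
Posterior variance = α'/β'² = 90/1849.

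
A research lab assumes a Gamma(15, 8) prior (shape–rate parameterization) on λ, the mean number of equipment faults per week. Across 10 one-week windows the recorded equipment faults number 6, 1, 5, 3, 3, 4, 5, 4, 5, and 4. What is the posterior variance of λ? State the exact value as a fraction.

Total count: 6 + 1 + 5 + 3 + 3 + 4 + 5 + 4 + 5 + 4 = 40.
Total exposure: 10 weeks.
By Gamma–Poisson conjugacy, the posterior is Gamma(α + Σx, β + Σt) = Gamma(15 + 40, 8 + 10) = Gamma(55, 18).
Posterior variance = α'/β'² = 55/324.

55/324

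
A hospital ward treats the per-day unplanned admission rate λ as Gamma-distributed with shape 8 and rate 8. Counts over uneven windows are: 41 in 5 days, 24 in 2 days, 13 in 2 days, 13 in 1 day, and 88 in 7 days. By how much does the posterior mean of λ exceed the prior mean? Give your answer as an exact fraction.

Total count: 41 + 24 + 13 + 13 + 88 = 179.
Total exposure: 5 + 2 + 2 + 1 + 7 = 17 days.
Gamma(α, β) with Poisson data over total exposure Σt gives posterior Gamma(α+Σx, β+Σt) = Gamma(187, 25).
Posterior mean = 187/25 = 187/25; prior mean = 8/8 = 1. Difference = 187/25 − 1 = 162/25.

162/25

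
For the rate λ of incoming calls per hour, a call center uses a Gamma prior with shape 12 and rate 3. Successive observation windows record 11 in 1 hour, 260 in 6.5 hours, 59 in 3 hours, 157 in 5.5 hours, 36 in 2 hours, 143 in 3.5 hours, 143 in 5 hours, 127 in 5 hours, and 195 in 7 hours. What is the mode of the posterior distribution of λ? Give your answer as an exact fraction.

2284/83

Total count: 11 + 260 + 59 + 157 + 36 + 143 + 143 + 127 + 195 = 1131.
Total exposure: 1 + 6.5 + 3 + 5.5 + 2 + 3.5 + 5 + 5 + 7 = 38.5 hours.
By Gamma–Poisson conjugacy, the posterior is Gamma(α + Σx, β + Σt) = Gamma(12 + 1131, 3 + 38.5) = Gamma(1143, 83/2).
Posterior mode = (α'−1)/β' = 1142/(83/2) = 2284/83.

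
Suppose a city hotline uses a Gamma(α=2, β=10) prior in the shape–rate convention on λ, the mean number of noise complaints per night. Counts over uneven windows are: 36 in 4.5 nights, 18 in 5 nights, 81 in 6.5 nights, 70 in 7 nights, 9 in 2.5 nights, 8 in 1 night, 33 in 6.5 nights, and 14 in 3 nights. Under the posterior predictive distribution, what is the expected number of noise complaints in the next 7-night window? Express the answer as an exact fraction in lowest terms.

Total count: 36 + 18 + 81 + 70 + 9 + 8 + 33 + 14 = 269.
Total exposure: 4.5 + 5 + 6.5 + 7 + 2.5 + 1 + 6.5 + 3 = 36 nights.
By Gamma–Poisson conjugacy, the posterior is Gamma(α + Σx, β + Σt) = Gamma(2 + 269, 10 + 36) = Gamma(271, 46).
Predictive mean over a 7-night window = T·E[λ|data] = 7·271/46 = 1897/46.

1897/46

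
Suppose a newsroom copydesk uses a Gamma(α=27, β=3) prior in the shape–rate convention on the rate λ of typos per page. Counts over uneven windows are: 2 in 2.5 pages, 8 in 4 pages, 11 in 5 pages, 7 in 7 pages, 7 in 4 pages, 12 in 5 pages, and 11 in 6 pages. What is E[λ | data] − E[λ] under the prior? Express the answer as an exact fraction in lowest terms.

-487/73

Total count: 2 + 8 + 11 + 7 + 7 + 12 + 11 = 58.
Total exposure: 2.5 + 4 + 5 + 7 + 4 + 5 + 6 = 33.5 pages.
The Gamma prior is conjugate for the Poisson rate, so λ | data ~ Gamma(27+58, 3+33.5) = Gamma(85, 73/2).
Posterior mean = 85/(73/2) = 170/73; prior mean = 27/3 = 9. Difference = 170/73 − 9 = -487/73.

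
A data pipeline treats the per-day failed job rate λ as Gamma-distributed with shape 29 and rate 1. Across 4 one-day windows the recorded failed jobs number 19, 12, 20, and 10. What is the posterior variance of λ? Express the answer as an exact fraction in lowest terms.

Total count: 19 + 12 + 20 + 10 = 61.
Total exposure: 4 days.
The Gamma prior is conjugate for the Poisson rate, so λ | data ~ Gamma(29+61, 1+4) = Gamma(90, 5).
Posterior variance = α'/β'² = 90/25 = 18/5.

18/5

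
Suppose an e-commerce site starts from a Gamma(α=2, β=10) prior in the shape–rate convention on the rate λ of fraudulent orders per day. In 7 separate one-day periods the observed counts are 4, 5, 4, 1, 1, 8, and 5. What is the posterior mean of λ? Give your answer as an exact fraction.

30/17

Total count: 4 + 5 + 4 + 1 + 1 + 8 + 5 = 28.
Total exposure: 7 days.
Gamma(α, β) with Poisson data over total exposure Σt gives posterior Gamma(α+Σx, β+Σt) = Gamma(30, 17).
Posterior mean = α'/β' = 30/17.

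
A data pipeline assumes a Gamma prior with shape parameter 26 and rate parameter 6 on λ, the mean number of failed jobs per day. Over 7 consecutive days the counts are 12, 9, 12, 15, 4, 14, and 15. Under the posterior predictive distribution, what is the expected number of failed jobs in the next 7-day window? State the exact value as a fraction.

749/13

Total count: 12 + 9 + 12 + 15 + 4 + 14 + 15 = 81.
Total exposure: 7 days.
By Gamma–Poisson conjugacy, the posterior is Gamma(α + Σx, β + Σt) = Gamma(26 + 81, 6 + 7) = Gamma(107, 13).
Predictive mean over a 7-day window = T·E[λ|data] = 7·107/13 = 749/13.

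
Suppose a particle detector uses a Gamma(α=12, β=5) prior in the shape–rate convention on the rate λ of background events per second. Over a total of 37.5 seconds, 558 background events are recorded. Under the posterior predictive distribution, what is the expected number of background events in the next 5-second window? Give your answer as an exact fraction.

Total count 558 over total exposure 37.5 seconds.
By Gamma–Poisson conjugacy, the posterior is Gamma(α + Σx, β + Σt) = Gamma(12 + 558, 5 + 37.5) = Gamma(570, 85/2).
Predictive mean over a 5-second window = T·E[λ|data] = 5·570/(85/2) = 1140/17.

1140/17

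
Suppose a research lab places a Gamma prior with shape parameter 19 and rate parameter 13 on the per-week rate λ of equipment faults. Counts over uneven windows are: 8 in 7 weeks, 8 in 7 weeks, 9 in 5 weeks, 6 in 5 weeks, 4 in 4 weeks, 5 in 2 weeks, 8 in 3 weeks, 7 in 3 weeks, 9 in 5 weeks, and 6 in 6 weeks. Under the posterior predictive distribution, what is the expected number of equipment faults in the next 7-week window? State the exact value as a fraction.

Total count: 8 + 8 + 9 + 6 + 4 + 5 + 8 + 7 + 9 + 6 = 70.
Total exposure: 7 + 7 + 5 + 5 + 4 + 2 + 3 + 3 + 5 + 6 = 47 weeks.
Posterior: α' = 19 + 70 = 89, β' = 13 + 47 = 60.
Predictive mean over a 7-week window = T·E[λ|data] = 7·89/60 = 623/60.

623/60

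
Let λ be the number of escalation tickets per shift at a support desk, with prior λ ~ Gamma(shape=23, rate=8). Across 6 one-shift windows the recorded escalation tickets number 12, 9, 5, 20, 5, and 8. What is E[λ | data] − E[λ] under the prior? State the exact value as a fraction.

Total count: 12 + 9 + 5 + 20 + 5 + 8 = 59.
Total exposure: 6 shifts.
The Gamma prior is conjugate for the Poisson rate, so λ | data ~ Gamma(23+59, 8+6) = Gamma(82, 14).
Posterior mean = 82/14 = 41/7; prior mean = 23/8 = 23/8. Difference = 41/7 − 23/8 = 167/56.

167/56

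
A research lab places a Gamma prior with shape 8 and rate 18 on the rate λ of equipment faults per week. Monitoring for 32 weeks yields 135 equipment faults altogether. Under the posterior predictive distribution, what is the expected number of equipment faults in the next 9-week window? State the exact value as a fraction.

1287/50

Total count 135 over total exposure 32 weeks.
By Gamma–Poisson conjugacy, the posterior is Gamma(α + Σx, β + Σt) = Gamma(8 + 135, 18 + 32) = Gamma(143, 50).
Predictive mean over a 9-week window = T·E[λ|data] = 9·143/50 = 1287/50.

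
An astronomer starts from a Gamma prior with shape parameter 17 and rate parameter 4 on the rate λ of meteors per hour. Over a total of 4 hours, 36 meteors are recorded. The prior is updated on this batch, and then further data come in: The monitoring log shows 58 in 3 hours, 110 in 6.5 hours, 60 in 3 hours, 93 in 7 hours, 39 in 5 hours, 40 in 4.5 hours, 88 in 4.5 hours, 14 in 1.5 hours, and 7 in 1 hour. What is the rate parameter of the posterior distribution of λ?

Total count 36 over total exposure 4 hours.
After the first batch: Gamma(17 + 36, 4 + 4) = Gamma(53, 8).
Total count: 58 + 110 + 60 + 93 + 39 + 40 + 88 + 14 + 7 = 509.
Total exposure: 3 + 6.5 + 3 + 7 + 5 + 4.5 + 4.5 + 1.5 + 1 = 36 hours.
After the second batch: Gamma(53 + 509, 8 + 36) = Gamma(562, 44).

44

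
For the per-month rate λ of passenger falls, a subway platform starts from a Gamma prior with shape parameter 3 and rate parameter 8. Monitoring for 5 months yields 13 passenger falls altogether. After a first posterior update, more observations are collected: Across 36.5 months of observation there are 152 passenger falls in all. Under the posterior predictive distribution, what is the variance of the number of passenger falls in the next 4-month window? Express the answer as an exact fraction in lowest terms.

Total count 13 over total exposure 5 months.
After the first batch: Gamma(3 + 13, 8 + 5) = Gamma(16, 13).
Total count 152 over total exposure 36.5 months.
After the second batch: Gamma(16 + 152, 13 + 36.5) = Gamma(168, 99/2).
The posterior predictive for a window of length T is Negative Binomial with variance T·α'·(β'+T)/β'² = 4·168·(107/2)/(9801/4) = 47936/3267.

47936/3267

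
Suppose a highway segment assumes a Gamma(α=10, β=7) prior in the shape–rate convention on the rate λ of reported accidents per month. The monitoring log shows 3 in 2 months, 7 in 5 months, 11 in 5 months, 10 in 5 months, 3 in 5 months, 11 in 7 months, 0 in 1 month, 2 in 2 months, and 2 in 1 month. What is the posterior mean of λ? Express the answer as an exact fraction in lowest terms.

Total count: 3 + 7 + 11 + 10 + 3 + 11 + 0 + 2 + 2 = 49.
Total exposure: 2 + 5 + 5 + 5 + 5 + 7 + 1 + 2 + 1 = 33 months.
By Gamma–Poisson conjugacy, the posterior is Gamma(α + Σx, β + Σt) = Gamma(10 + 49, 7 + 33) = Gamma(59, 40).
Posterior mean = α'/β' = 59/40.

59/40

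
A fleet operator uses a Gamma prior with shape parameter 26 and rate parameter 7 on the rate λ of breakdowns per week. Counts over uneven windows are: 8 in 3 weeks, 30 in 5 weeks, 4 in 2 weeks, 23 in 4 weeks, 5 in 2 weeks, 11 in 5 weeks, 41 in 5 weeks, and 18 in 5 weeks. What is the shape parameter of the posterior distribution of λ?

Total count: 8 + 30 + 4 + 23 + 5 + 11 + 41 + 18 = 140.
Total exposure: 3 + 5 + 2 + 4 + 2 + 5 + 5 + 5 = 31 weeks.
By Gamma–Poisson conjugacy, the posterior is Gamma(α + Σx, β + Σt) = Gamma(26 + 140, 7 + 31) = Gamma(166, 38).

166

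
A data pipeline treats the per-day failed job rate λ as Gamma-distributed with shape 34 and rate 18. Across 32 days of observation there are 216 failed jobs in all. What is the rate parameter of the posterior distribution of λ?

50

Total count 216 over total exposure 32 days.
The Gamma prior is conjugate for the Poisson rate, so λ | data ~ Gamma(34+216, 18+32) = Gamma(250, 50).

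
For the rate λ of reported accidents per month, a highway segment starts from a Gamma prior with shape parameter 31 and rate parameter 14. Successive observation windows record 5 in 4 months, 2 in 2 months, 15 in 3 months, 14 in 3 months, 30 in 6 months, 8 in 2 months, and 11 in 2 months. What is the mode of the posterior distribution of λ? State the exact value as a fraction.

115/36

Total count: 5 + 2 + 15 + 14 + 30 + 8 + 11 = 85.
Total exposure: 4 + 2 + 3 + 3 + 6 + 2 + 2 = 22 months.
By Gamma–Poisson conjugacy, the posterior is Gamma(α + Σx, β + Σt) = Gamma(31 + 85, 14 + 22) = Gamma(116, 36).
Posterior mode = (α'−1)/β' = 115/36.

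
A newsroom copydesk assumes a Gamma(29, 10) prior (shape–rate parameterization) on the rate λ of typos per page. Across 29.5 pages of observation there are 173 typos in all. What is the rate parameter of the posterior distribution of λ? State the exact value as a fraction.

79/2

Total count 173 over total exposure 29.5 pages.
By Gamma–Poisson conjugacy, the posterior is Gamma(α + Σx, β + Σt) = Gamma(29 + 173, 10 + 29.5) = Gamma(202, 79/2).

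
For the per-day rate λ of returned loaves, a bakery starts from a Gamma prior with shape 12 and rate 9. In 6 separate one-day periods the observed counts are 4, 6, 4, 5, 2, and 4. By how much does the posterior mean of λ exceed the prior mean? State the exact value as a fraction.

Total count: 4 + 6 + 4 + 5 + 2 + 4 = 25.
Total exposure: 6 days.
Conjugate update: add total count to the shape and total exposure to the rate, giving Gamma(37, 15).
Posterior mean = 37/15 = 37/15; prior mean = 12/9 = 4/3. Difference = 37/15 − 4/3 = 17/15.

17/15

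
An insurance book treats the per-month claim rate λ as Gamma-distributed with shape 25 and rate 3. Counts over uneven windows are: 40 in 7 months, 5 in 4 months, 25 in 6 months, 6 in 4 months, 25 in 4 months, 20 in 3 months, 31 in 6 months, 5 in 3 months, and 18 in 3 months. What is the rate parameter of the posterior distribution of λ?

Total count: 40 + 5 + 25 + 6 + 25 + 20 + 31 + 5 + 18 = 175.
Total exposure: 7 + 4 + 6 + 4 + 4 + 3 + 6 + 3 + 3 = 40 months.
The Gamma prior is conjugate for the Poisson rate, so λ | data ~ Gamma(25+175, 3+40) = Gamma(200, 43).

43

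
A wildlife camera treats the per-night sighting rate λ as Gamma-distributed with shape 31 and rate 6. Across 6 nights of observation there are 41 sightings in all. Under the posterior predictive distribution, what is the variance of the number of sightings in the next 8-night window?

Total count 41 over total exposure 6 nights.
Posterior: α' = 31 + 41 = 72, β' = 6 + 6 = 12.
The posterior predictive for a window of length T is Negative Binomial with variance T·α'·(β'+T)/β'² = 8·72·20/144 = 80.

80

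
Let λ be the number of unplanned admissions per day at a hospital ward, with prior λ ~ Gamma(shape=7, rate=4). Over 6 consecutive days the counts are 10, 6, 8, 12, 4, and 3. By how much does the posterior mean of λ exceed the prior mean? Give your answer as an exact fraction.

Total count: 10 + 6 + 8 + 12 + 4 + 3 = 43.
Total exposure: 6 days.
By Gamma–Poisson conjugacy, the posterior is Gamma(α + Σx, β + Σt) = Gamma(7 + 43, 4 + 6) = Gamma(50, 10).
Posterior mean = 50/10 = 5; prior mean = 7/4 = 7/4. Difference = 5 − 7/4 = 13/4.

13/4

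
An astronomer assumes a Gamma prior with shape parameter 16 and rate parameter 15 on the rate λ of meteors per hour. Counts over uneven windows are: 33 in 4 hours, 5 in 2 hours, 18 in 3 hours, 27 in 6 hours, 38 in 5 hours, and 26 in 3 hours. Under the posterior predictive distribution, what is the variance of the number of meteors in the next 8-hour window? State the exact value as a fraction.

Total count: 33 + 5 + 18 + 27 + 38 + 26 = 147.
Total exposure: 4 + 2 + 3 + 6 + 5 + 3 = 23 hours.
Posterior: α' = 16 + 147 = 163, β' = 15 + 23 = 38.
The posterior predictive for a window of length T is Negative Binomial with variance T·α'·(β'+T)/β'² = 8·163·46/1444 = 14996/361.

14996/361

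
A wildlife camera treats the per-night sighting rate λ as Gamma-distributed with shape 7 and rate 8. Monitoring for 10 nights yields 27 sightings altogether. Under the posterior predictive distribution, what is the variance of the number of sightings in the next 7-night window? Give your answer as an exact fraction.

Total count 27 over total exposure 10 nights.
By Gamma–Poisson conjugacy, the posterior is Gamma(α + Σx, β + Σt) = Gamma(7 + 27, 8 + 10) = Gamma(34, 18).
The posterior predictive for a window of length T is Negative Binomial with variance T·α'·(β'+T)/β'² = 7·34·25/324 = 2975/162.

2975/162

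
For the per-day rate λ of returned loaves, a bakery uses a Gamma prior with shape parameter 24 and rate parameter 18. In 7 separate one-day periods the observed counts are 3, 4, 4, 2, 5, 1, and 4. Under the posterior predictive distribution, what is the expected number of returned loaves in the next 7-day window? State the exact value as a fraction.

Total count: 3 + 4 + 4 + 2 + 5 + 1 + 4 = 23.
Total exposure: 7 days.
By Gamma–Poisson conjugacy, the posterior is Gamma(α + Σx, β + Σt) = Gamma(24 + 23, 18 + 7) = Gamma(47, 25).
Predictive mean over a 7-day window = T·E[λ|data] = 7·47/25 = 329/25.

329/25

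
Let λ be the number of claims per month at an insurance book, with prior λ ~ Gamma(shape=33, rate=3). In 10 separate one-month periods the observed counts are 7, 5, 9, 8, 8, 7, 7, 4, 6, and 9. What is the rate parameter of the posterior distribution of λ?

Total count: 7 + 5 + 9 + 8 + 8 + 7 + 7 + 4 + 6 + 9 = 70.
Total exposure: 10 months.
The Gamma prior is conjugate for the Poisson rate, so λ | data ~ Gamma(33+70, 3+10) = Gamma(103, 13).

13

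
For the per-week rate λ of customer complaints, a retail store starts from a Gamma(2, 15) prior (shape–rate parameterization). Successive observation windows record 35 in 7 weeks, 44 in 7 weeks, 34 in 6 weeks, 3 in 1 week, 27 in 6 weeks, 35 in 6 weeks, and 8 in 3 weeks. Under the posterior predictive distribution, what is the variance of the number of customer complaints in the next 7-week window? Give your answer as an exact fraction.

76328/2601

Total count: 35 + 44 + 34 + 3 + 27 + 35 + 8 = 186.
Total exposure: 7 + 7 + 6 + 1 + 6 + 6 + 3 = 36 weeks.
Gamma(α, β) with Poisson data over total exposure Σt gives posterior Gamma(α+Σx, β+Σt) = Gamma(188, 51).
The posterior predictive for a window of length T is Negative Binomial with variance T·α'·(β'+T)/β'² = 7·188·58/2601 = 76328/2601.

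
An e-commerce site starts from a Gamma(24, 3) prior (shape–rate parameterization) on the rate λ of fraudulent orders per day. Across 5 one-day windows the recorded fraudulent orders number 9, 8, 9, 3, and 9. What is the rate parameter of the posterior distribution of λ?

Total count: 9 + 8 + 9 + 3 + 9 = 38.
Total exposure: 5 days.
Gamma(α, β) with Poisson data over total exposure Σt gives posterior Gamma(α+Σx, β+Σt) = Gamma(62, 8).

8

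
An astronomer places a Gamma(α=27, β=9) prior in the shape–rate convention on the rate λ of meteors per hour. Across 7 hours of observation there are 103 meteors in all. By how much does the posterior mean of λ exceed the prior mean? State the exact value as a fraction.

41/8

Total count 103 over total exposure 7 hours.
The Gamma prior is conjugate for the Poisson rate, so λ | data ~ Gamma(27+103, 9+7) = Gamma(130, 16).
Posterior mean = 130/16 = 65/8; prior mean = 27/9 = 3. Difference = 65/8 − 3 = 41/8.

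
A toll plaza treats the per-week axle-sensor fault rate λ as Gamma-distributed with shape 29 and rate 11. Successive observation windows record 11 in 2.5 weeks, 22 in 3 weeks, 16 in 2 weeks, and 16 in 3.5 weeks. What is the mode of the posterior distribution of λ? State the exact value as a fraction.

Total count: 11 + 22 + 16 + 16 = 65.
Total exposure: 2.5 + 3 + 2 + 3.5 = 11 weeks.
Conjugate update: add total count to the shape and total exposure to the rate, giving Gamma(94, 22).
Posterior mode = (α'−1)/β' = 93/22.

93/22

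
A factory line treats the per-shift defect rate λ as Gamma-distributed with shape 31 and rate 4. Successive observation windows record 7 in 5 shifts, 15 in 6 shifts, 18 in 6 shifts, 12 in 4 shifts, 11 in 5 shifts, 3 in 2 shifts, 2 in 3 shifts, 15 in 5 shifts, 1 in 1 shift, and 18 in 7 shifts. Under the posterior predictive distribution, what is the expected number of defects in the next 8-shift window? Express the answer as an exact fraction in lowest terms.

Total count: 7 + 15 + 18 + 12 + 11 + 3 + 2 + 15 + 1 + 18 = 102.
Total exposure: 5 + 6 + 6 + 4 + 5 + 2 + 3 + 5 + 1 + 7 = 44 shifts.
The Gamma prior is conjugate for the Poisson rate, so λ | data ~ Gamma(31+102, 4+44) = Gamma(133, 48).
Predictive mean over an 8-shift window = T·E[λ|data] = 8·133/48 = 133/6.

133/6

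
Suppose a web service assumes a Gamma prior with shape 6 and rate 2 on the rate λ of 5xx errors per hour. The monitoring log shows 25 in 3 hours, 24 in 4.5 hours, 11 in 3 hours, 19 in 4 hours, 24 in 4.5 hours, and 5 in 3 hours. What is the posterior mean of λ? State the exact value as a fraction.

Total count: 25 + 24 + 11 + 19 + 24 + 5 = 108.
Total exposure: 3 + 4.5 + 3 + 4 + 4.5 + 3 = 22 hours.
Gamma(α, β) with Poisson data over total exposure Σt gives posterior Gamma(α+Σx, β+Σt) = Gamma(114, 24).
Posterior mean = α'/β' = 114/24 = 19/4.

19/4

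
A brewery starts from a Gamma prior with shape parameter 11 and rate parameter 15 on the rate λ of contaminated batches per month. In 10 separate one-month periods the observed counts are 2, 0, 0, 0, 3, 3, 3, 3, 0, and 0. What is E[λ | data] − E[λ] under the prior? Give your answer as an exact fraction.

4/15

Total count: 2 + 0 + 0 + 0 + 3 + 3 + 3 + 3 + 0 + 0 = 14.
Total exposure: 10 months.
Conjugate update: add total count to the shape and total exposure to the rate, giving Gamma(25, 25).
Posterior mean = 25/25 = 1; prior mean = 11/15 = 11/15. Difference = 1 − 11/15 = 4/15.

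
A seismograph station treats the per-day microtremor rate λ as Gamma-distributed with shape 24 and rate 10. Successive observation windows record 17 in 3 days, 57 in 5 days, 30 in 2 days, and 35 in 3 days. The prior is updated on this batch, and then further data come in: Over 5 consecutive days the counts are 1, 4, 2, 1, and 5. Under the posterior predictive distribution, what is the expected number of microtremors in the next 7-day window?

Total count: 17 + 57 + 30 + 35 = 139.
Total exposure: 3 + 5 + 2 + 3 = 13 days.
After the first batch: Gamma(24 + 139, 10 + 13) = Gamma(163, 23).
Total count: 1 + 4 + 2 + 1 + 5 = 13.
Total exposure: 5 days.
After the second batch: Gamma(163 + 13, 23 + 5) = Gamma(176, 28).
Predictive mean over a 7-day window = T·E[λ|data] = 7·176/28 = 44.

44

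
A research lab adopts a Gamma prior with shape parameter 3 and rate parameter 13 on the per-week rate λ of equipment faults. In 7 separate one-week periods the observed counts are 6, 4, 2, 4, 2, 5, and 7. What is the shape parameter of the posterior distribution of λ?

Total count: 6 + 4 + 2 + 4 + 2 + 5 + 7 = 30.
Total exposure: 7 weeks.
The Gamma prior is conjugate for the Poisson rate, so λ | data ~ Gamma(3+30, 13+7) = Gamma(33, 20).

33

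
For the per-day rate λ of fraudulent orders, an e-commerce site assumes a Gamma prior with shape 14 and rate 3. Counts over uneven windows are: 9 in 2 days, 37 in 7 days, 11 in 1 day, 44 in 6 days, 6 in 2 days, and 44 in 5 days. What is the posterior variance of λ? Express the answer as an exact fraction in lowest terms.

Total count: 9 + 37 + 11 + 44 + 6 + 44 = 151.
Total exposure: 2 + 7 + 1 + 6 + 2 + 5 = 23 days.
Conjugate update: add total count to the shape and total exposure to the rate, giving Gamma(165, 26).
Posterior variance = α'/β'² = 165/676.

165/676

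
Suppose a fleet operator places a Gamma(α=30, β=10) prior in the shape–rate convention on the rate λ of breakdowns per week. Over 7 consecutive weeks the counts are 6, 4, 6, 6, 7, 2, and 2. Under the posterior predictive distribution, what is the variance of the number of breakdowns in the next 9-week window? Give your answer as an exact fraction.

14742/289

Total count: 6 + 4 + 6 + 6 + 7 + 2 + 2 = 33.
Total exposure: 7 weeks.
Gamma(α, β) with Poisson data over total exposure Σt gives posterior Gamma(α+Σx, β+Σt) = Gamma(63, 17).
The posterior predictive for a window of length T is Negative Binomial with variance T·α'·(β'+T)/β'² = 9·63·26/289 = 14742/289.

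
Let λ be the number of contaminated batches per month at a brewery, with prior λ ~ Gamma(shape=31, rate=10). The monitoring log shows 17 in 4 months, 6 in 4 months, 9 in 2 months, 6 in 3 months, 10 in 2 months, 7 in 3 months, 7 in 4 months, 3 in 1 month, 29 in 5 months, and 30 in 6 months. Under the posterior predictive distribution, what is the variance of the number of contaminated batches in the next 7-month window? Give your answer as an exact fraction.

Total count: 17 + 6 + 9 + 6 + 10 + 7 + 7 + 3 + 29 + 30 = 124.
Total exposure: 4 + 4 + 2 + 3 + 2 + 3 + 4 + 1 + 5 + 6 = 34 months.
Conjugate update: add total count to the shape and total exposure to the rate, giving Gamma(155, 44).
The posterior predictive for a window of length T is Negative Binomial with variance T·α'·(β'+T)/β'² = 7·155·51/1936 = 55335/1936.

55335/1936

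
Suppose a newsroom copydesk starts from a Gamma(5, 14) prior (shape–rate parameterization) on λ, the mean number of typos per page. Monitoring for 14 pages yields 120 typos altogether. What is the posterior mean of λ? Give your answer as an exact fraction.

Total count 120 over total exposure 14 pages.
By Gamma–Poisson conjugacy, the posterior is Gamma(α + Σx, β + Σt) = Gamma(5 + 120, 14 + 14) = Gamma(125, 28).
Posterior mean = α'/β' = 125/28.

125/28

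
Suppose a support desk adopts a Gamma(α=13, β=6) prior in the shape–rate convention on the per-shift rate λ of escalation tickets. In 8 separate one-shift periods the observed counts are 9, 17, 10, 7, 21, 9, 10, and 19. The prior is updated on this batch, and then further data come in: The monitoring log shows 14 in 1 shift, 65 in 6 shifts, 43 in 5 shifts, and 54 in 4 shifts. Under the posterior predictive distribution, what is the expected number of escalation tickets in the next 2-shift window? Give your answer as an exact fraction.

97/5

Total count: 9 + 17 + 10 + 7 + 21 + 9 + 10 + 19 = 102.
Total exposure: 8 shifts.
After the first batch: Gamma(13 + 102, 6 + 8) = Gamma(115, 14).
Total count: 14 + 65 + 43 + 54 = 176.
Total exposure: 1 + 6 + 5 + 4 = 16 shifts.
After the second batch: Gamma(115 + 176, 14 + 16) = Gamma(291, 30).
Predictive mean over a 2-shift window = T·E[λ|data] = 2·291/30 = 97/5.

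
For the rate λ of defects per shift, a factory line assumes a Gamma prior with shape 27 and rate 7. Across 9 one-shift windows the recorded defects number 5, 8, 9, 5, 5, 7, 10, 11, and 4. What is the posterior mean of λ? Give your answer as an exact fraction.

Total count: 5 + 8 + 9 + 5 + 5 + 7 + 10 + 11 + 4 = 64.
Total exposure: 9 shifts.
Conjugate update: add total count to the shape and total exposure to the rate, giving Gamma(91, 16).
Posterior mean = α'/β' = 91/16.

91/16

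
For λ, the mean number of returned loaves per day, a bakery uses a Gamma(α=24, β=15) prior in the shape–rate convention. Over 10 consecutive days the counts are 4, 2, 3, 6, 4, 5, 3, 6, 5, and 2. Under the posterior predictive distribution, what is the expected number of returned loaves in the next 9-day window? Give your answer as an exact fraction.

Total count: 4 + 2 + 3 + 6 + 4 + 5 + 3 + 6 + 5 + 2 = 40.
Total exposure: 10 days.
By Gamma–Poisson conjugacy, the posterior is Gamma(α + Σx, β + Σt) = Gamma(24 + 40, 15 + 10) = Gamma(64, 25).
Predictive mean over a 9-day window = T·E[λ|data] = 9·64/25 = 576/25.

576/25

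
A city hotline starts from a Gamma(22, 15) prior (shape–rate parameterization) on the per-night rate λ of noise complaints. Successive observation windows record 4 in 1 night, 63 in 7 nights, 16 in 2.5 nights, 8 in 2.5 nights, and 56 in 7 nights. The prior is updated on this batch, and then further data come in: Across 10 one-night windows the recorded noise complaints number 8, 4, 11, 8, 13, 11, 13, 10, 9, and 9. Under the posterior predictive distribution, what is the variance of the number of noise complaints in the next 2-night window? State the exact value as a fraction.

Total count: 4 + 63 + 16 + 8 + 56 = 147.
Total exposure: 1 + 7 + 2.5 + 2.5 + 7 = 20 nights.
After the first batch: Gamma(22 + 147, 15 + 20) = Gamma(169, 35).
Total count: 8 + 4 + 11 + 8 + 13 + 11 + 13 + 10 + 9 + 9 = 96.
Total exposure: 10 nights.
After the second batch: Gamma(169 + 96, 35 + 10) = Gamma(265, 45).
The posterior predictive for a window of length T is Negative Binomial with variance T·α'·(β'+T)/β'² = 2·265·47/2025 = 4982/405.

4982/405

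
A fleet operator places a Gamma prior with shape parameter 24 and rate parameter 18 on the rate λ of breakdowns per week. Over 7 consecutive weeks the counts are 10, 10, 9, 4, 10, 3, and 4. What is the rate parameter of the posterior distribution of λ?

Total count: 10 + 10 + 9 + 4 + 10 + 3 + 4 = 50.
Total exposure: 7 weeks.
Gamma(α, β) with Poisson data over total exposure Σt gives posterior Gamma(α+Σx, β+Σt) = Gamma(74, 25).

25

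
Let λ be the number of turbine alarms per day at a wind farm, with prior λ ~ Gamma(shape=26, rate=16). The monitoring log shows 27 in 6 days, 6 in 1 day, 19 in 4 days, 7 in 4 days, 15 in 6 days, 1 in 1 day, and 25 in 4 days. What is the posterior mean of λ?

3

Total count: 27 + 6 + 19 + 7 + 15 + 1 + 25 = 100.
Total exposure: 6 + 1 + 4 + 4 + 6 + 1 + 4 = 26 days.
The Gamma prior is conjugate for the Poisson rate, so λ | data ~ Gamma(26+100, 16+26) = Gamma(126, 42).
Posterior mean = α'/β' = 126/42 = 3.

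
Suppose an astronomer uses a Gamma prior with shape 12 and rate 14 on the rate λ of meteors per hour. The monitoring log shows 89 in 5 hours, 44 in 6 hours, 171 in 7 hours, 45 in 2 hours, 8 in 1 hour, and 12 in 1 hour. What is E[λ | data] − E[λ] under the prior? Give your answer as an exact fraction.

817/84

Total count: 89 + 44 + 171 + 45 + 8 + 12 = 369.
Total exposure: 5 + 6 + 7 + 2 + 1 + 1 = 22 hours.
By Gamma–Poisson conjugacy, the posterior is Gamma(α + Σx, β + Σt) = Gamma(12 + 369, 14 + 22) = Gamma(381, 36).
Posterior mean = 381/36 = 127/12; prior mean = 12/14 = 6/7. Difference = 127/12 − 6/7 = 817/84.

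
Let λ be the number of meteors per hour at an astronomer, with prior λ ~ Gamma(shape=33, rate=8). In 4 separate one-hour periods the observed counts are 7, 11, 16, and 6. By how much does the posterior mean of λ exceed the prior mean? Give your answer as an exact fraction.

47/24

Total count: 7 + 11 + 16 + 6 = 40.
Total exposure: 4 hours.
Posterior: α' = 33 + 40 = 73, β' = 8 + 4 = 12.
Posterior mean = 73/12 = 73/12; prior mean = 33/8 = 33/8. Difference = 73/12 − 33/8 = 47/24.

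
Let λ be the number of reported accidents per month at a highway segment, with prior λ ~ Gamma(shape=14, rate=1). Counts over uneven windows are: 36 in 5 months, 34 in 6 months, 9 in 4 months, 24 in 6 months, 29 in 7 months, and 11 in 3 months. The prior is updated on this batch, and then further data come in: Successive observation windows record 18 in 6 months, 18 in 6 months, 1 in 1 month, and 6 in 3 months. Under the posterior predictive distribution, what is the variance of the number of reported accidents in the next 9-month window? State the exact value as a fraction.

Total count: 36 + 34 + 9 + 24 + 29 + 11 = 143.
Total exposure: 5 + 6 + 4 + 6 + 7 + 3 = 31 months.
After the first batch: Gamma(14 + 143, 1 + 31) = Gamma(157, 32).
Total count: 18 + 18 + 1 + 6 = 43.
Total exposure: 6 + 6 + 1 + 3 = 16 months.
After the second batch: Gamma(157 + 43, 32 + 16) = Gamma(200, 48).
The posterior predictive for a window of length T is Negative Binomial with variance T·α'·(β'+T)/β'² = 9·200·57/2304 = 1425/32.

1425/32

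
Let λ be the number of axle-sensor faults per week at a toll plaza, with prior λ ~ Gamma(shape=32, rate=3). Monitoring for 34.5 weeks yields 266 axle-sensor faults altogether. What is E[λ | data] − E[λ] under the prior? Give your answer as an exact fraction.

-68/25

Total count 266 over total exposure 34.5 weeks.
Posterior: α' = 32 + 266 = 298, β' = 3 + 34.5 = 75/2.
Posterior mean = 298/(75/2) = 596/75; prior mean = 32/3 = 32/3. Difference = 596/75 − 32/3 = -68/25.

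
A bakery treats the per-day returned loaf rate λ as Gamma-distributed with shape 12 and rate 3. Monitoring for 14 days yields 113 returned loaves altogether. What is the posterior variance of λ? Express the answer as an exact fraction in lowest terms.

Total count 113 over total exposure 14 days.
The Gamma prior is conjugate for the Poisson rate, so λ | data ~ Gamma(12+113, 3+14) = Gamma(125, 17).
Posterior variance = α'/β'² = 125/289.

125/289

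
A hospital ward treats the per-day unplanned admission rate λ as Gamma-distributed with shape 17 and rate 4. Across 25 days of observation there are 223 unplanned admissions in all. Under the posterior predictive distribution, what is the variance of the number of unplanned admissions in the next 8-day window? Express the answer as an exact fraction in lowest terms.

71040/841

Total count 223 over total exposure 25 days.
By Gamma–Poisson conjugacy, the posterior is Gamma(α + Σx, β + Σt) = Gamma(17 + 223, 4 + 25) = Gamma(240, 29).
The posterior predictive for a window of length T is Negative Binomial with variance T·α'·(β'+T)/β'² = 8·240·37/841 = 71040/841.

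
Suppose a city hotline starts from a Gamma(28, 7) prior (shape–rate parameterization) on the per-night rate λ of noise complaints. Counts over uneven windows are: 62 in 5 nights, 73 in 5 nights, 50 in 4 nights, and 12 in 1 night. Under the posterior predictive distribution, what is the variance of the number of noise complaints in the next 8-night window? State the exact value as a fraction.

Total count: 62 + 73 + 50 + 12 = 197.
Total exposure: 5 + 5 + 4 + 1 = 15 nights.
The Gamma prior is conjugate for the Poisson rate, so λ | data ~ Gamma(28+197, 7+15) = Gamma(225, 22).
The posterior predictive for a window of length T is Negative Binomial with variance T·α'·(β'+T)/β'² = 8·225·30/484 = 13500/121.

13500/121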